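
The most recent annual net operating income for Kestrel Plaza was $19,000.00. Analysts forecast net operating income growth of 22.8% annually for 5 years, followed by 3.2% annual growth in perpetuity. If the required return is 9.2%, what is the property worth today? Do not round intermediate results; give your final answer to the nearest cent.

D_1 = 23332.00000
D_2 = 28651.69600
D_3 = 35184.28269
D_4 = 43206.29914
D_5 = 53057.33534
Terminal value at year 5: TV = D_5×(1+g_2)/(r−g_2) = 54755.17008/0.06 = 912586.16793
P_0 = D_1/(1+r)^1 + D_2/(1+r)^2 + D_3/(1+r)^3 + D_4/(1+r)^4 + D_5/(1+r)^5 + TV/(1+r)^5
    = 21366.30037 + 24027.30481 + 27019.71640 + 30384.80928 + 34168.99798 + 587706.76528 = 724673.89411

$724673.89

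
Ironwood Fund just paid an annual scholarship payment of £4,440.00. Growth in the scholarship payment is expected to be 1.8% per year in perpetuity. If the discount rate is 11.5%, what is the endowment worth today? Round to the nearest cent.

D₁ = D₀ × (1 + g) = £4,440.00 × 1.018 = £4,519.9200
Growing perpetuity: P = D₁ / (r − g) = £4,519.9200 / (0.115 − 0.018) = £46,597.11

£46597.11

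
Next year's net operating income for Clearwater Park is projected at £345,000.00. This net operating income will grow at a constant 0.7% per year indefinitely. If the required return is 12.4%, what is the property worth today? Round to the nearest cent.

£2948717.95

Growing perpetuity: P = D₁ / (r − g) = £345,000.0000 / (0.124 − 0.007) = £2,948,717.95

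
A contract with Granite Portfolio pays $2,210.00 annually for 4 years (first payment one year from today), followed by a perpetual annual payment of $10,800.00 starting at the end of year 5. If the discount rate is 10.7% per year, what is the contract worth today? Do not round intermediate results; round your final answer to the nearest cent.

PV of 4-year annuity: $2,210.00 × [1 − (1+0.107)^−4] / 0.107 = 6900.55421
Perpetuity value at year 4: $10,800.00 / 0.107 = 100934.57944
PV of perpetuity: 100934.57944 / (1+0.107)^4 = 67212.41408
Total PV = 6900.55421 + 67212.41408 = 74112.96828

$74112.97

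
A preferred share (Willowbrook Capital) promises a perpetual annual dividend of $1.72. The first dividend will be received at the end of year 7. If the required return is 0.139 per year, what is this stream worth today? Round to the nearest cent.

$5.67

Value at end of year 6: C / r = $1.72 / 0.139 = $12.3741
Discount to today: PV = $12.3741 / (1 + 0.139)^6 = $12.3741 / 2.183445 = $5.67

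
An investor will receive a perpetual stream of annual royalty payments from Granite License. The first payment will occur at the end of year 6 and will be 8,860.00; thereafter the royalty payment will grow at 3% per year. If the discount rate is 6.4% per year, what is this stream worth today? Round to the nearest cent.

191093.83

Value at end of year 5: C₁ / (r − g) = 8,860.00 / (0.064 − 0.03) = 260,588.2353
Discount to today: PV = 260,588.2353 / (1 + 0.064)^5 = 260,588.2353 / 1.363666 = 191,093.83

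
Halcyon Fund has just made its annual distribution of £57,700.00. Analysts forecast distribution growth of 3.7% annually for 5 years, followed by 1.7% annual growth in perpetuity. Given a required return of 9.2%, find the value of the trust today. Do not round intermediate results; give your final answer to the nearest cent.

£851976.23

D_1 = 59834.90000
D_2 = 62048.79130
D_3 = 64344.59658
D_4 = 66725.34665
D_5 = 69194.18448
Terminal value at year 5: TV = D_5×(1+g_2)/(r−g_2) = 70370.48561/0.075 = 938273.14152
P_0 = D_1/(1+r)^1 + D_2/(1+r)^2 + D_3/(1+r)^3 + D_4/(1+r)^4 + D_5/(1+r)^5 + TV/(1+r)^5
    = 54793.86447 + 52034.10023 + 49413.33511 + 46924.56823 + 44561.15133 + 604249.21210 = 851976.23148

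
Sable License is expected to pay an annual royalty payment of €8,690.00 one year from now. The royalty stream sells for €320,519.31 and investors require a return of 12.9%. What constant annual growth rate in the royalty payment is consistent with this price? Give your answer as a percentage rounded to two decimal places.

10.19%

P = D₁/(r−g) ⇒ g = r − D₁/P = 0.129 − €8,690.00/€320,519.31 = 0.101888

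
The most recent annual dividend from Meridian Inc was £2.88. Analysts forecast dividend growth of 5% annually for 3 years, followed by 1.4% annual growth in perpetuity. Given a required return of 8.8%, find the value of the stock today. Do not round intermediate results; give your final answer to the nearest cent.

£43.52

D_1 = 3.02400
D_2 = 3.17520
D_3 = 3.33396
Terminal value at year 3: TV = D_3×(1+g_2)/(r−g_2) = 3.38064/0.074 = 45.68426
P_0 = D_1/(1+r)^1 + D_2/(1+r)^2 + D_3/(1+r)^3 + TV/(1+r)^3
    = 2.77941 + 2.68234 + 2.58865 + 35.47153 = 43.52193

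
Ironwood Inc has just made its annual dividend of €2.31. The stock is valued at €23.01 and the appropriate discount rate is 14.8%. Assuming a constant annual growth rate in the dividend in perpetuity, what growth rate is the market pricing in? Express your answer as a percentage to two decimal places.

P = D₀(1+g)/(r−g) ⇒ P(r−g) = D₀(1+g) ⇒ g(P+D₀) = P·r − D₀
g = (P·r − D₀)/(P + D₀) = (€23.01×0.148 − €2.31) / (€23.01 + €2.31) = 0.043265

4.33%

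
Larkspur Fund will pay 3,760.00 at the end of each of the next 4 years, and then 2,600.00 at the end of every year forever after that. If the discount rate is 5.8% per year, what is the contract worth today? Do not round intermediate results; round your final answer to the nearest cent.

PV of 4-year annuity: 3,760.00 × [1 − (1+0.058)^−4] / 0.058 = 13088.68746
Perpetuity value at year 4: 2,600.00 / 0.058 = 44827.58621
PV of perpetuity: 44827.58621 / (1+0.058)^4 = 35776.89807
Total PV = 13088.68746 + 35776.89807 = 48865.58553

48865.59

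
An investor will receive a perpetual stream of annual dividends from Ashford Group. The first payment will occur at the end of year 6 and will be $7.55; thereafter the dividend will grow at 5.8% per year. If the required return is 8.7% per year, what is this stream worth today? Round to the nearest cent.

$171.55

Value at end of year 5: C₁ / (r − g) = $7.55 / (0.087 − 0.058) = $260.3448
Discount to today: PV = $260.3448 / (1 + 0.087)^5 = $260.3448 / 1.517566 = $171.55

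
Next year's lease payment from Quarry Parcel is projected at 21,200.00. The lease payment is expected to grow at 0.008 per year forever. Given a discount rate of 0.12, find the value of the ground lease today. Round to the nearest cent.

Growing perpetuity: P = D₁ / (r − g) = 21,200.0000 / (0.12 − 0.008) = 189,285.71

189285.71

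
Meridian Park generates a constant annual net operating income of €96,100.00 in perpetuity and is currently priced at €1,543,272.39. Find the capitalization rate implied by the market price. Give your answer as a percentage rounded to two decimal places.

6.23%

P = C/r ⇒ r = C/P = €96,100.00/€1,543,272.39 = 0.062270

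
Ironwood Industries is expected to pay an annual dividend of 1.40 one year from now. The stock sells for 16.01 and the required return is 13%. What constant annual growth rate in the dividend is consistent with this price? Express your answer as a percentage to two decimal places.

4.26%

P = D₁/(r−g) ⇒ g = r − D₁/P = 0.13 − 1.40/16.01 = 0.042555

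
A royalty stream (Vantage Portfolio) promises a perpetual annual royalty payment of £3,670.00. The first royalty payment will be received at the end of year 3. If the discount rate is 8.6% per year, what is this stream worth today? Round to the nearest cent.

£36183.28

Value at end of year 2: C / r = £3,670.00 / 0.086 = £42,674.4186
Discount to today: PV = £42,674.4186 / (1 + 0.086)^2 = £42,674.4186 / 1.179396 = £36,183.28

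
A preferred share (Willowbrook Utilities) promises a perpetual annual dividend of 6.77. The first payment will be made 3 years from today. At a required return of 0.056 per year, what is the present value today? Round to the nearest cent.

108.41

Value at end of year 2: C / r = 6.77 / 0.056 = 120.8929
Discount to today: PV = 120.8929 / (1 + 0.056)^2 = 120.8929 / 1.115136 = 108.41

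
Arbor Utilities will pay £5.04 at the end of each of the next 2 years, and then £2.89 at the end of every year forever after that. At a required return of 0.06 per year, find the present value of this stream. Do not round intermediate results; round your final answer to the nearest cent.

£52.11

PV of 2-year annuity: £5.04 × [1 − (1+0.06)^−2] / 0.06 = 9.24030
Perpetuity value at year 2: £2.89 / 0.06 = 48.16667
PV of perpetuity: 48.16667 / (1+0.06)^2 = 42.86816
Total PV = 9.24030 + 42.86816 = 52.10846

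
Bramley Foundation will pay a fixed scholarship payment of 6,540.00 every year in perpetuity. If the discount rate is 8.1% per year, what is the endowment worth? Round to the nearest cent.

80740.74

Level perpetuity: PV = C / r = 6,540.00 / 0.081 = 80,740.74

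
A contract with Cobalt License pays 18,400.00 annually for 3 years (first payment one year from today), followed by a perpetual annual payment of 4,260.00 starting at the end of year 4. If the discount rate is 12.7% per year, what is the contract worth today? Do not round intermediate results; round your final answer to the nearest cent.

PV of 3-year annuity: 18,400.00 × [1 − (1+0.127)^−3] / 0.127 = 43667.47835
Perpetuity value at year 3: 4,260.00 / 0.127 = 33543.30709
PV of perpetuity: 33543.30709 / (1+0.127)^3 = 23433.33656
Total PV = 43667.47835 + 23433.33656 = 67100.81491

67100.81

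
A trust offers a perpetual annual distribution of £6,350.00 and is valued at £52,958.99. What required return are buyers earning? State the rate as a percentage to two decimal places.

11.99%

P = C/r ⇒ r = C/P = £6,350.00/£52,958.99 = 0.119904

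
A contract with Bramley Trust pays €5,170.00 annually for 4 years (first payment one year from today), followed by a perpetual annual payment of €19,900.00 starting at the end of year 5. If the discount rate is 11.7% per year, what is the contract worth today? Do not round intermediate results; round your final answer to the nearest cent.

€125061.15

PV of 4-year annuity: €5,170.00 × [1 − (1+0.117)^−4] / 0.117 = 15802.83221
Perpetuity value at year 4: €19,900.00 / 0.117 = 170085.47009
PV of perpetuity: 170085.47009 / (1+0.117)^4 = 109258.32097
Total PV = 15802.83221 + 109258.32097 = 125061.15318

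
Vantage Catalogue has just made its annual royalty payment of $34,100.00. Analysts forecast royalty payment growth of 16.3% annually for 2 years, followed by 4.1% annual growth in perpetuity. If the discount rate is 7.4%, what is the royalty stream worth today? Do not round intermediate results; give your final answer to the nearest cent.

D_1 = 39658.30000
D_2 = 46122.60290
Terminal value at year 2: TV = D_2×(1+g_2)/(r−g_2) = 48013.62962/0.033 = 1454958.47330
P_0 = D_1/(1+r)^1 + D_2/(1+r)^2 + TV/(1+r)^2
    = 36925.79143 + 39985.74994 + 1261368.65726 = 1338280.19863

$1338280.20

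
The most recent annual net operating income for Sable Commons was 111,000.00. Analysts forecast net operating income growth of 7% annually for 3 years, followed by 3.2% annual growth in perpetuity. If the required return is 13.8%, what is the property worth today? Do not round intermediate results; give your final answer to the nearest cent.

1193065.41

D_1 = 118770.00000
D_2 = 127083.90000
D_3 = 135979.77300
Terminal value at year 3: TV = D_3×(1+g_2)/(r−g_2) = 140331.12574/0.106 = 1323878.54468
P_0 = D_1/(1+r)^1 + D_2/(1+r)^2 + D_3/(1+r)^3 + TV/(1+r)^3
    = 104367.31107 + 98130.95154 + 92267.23914 + 898299.91315 = 1193065.41490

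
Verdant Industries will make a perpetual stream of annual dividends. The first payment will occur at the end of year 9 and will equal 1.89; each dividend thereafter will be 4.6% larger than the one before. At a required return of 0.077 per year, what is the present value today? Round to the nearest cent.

Value at end of year 8: C₁ / (r − g) = 1.89 / (0.077 − 0.046) = 60.9677
Discount to today: PV = 60.9677 / (1 + 0.077)^8 = 60.9677 / 1.810196 = 33.68

33.68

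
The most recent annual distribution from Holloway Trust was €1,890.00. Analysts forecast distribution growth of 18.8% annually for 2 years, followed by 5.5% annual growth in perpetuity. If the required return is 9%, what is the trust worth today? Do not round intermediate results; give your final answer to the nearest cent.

€71979.72

D_1 = 2245.32000
D_2 = 2667.44016
Terminal value at year 2: TV = D_2×(1+g_2)/(r−g_2) = 2814.14937/0.035 = 80404.26768
P_0 = D_1/(1+r)^1 + D_2/(1+r)^2 + TV/(1+r)^2
    = 2059.92661 + 2245.13102 + 67674.66348 = 71979.72110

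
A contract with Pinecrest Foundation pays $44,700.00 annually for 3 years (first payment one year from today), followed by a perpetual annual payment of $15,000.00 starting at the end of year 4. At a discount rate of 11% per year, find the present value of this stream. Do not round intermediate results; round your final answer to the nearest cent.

$208941.96

PV of 3-year annuity: $44,700.00 × [1 − (1+0.11)^−3] / 0.11 = 109234.04778
Perpetuity value at year 3: $15,000.00 / 0.11 = 136363.63636
PV of perpetuity: 136363.63636 / (1+0.11)^3 = 99707.91563
Total PV = 109234.04778 + 99707.91563 = 208941.96341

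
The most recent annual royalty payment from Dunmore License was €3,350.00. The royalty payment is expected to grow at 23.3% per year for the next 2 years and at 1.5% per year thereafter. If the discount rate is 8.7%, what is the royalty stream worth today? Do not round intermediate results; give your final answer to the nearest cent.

€68874.17

D_1 = 4130.55000
D_2 = 5092.96815
Terminal value at year 2: TV = D_2×(1+g_2)/(r−g_2) = 5169.36267/0.072 = 71796.70378
P_0 = D_1/(1+r)^1 + D_2/(1+r)^2 + TV/(1+r)^2
    = 3799.95400 + 4310.34341 + 60763.86887 = 68874.16628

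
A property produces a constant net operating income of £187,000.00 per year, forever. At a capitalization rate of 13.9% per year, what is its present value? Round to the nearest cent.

£1345323.74

Level perpetuity: PV = C / r = £187,000.00 / 0.139 = £1,345,323.74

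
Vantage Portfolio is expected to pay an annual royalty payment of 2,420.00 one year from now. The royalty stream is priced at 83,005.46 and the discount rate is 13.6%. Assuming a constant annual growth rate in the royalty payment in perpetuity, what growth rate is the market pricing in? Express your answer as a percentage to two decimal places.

P = D₁/(r−g) ⇒ g = r − D₁/P = 0.136 − 2,420.00/83,005.46 = 0.106845

10.68%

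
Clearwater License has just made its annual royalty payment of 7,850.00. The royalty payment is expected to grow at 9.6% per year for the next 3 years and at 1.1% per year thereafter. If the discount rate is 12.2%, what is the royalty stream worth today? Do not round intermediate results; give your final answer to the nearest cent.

89117.77

D_1 = 8603.60000
D_2 = 9429.54560
D_3 = 10334.78198
Terminal value at year 3: TV = D_3×(1+g_2)/(r−g_2) = 10448.46458/0.111 = 94130.31153
P_0 = D_1/(1+r)^1 + D_2/(1+r)^2 + D_3/(1+r)^3 + TV/(1+r)^3
    = 7668.09269 + 7490.40070 + 7316.82636 + 66642.44546 = 89117.76521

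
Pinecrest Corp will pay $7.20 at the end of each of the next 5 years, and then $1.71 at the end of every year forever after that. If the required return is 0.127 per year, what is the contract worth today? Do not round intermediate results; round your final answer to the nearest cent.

$32.92

PV of 5-year annuity: $7.20 × [1 − (1+0.127)^−5] / 0.127 = 25.51054
Perpetuity value at year 5: $1.71 / 0.127 = 13.46457
PV of perpetuity: 13.46457 / (1+0.127)^5 = 7.40581
Total PV = 25.51054 + 7.40581 = 32.91635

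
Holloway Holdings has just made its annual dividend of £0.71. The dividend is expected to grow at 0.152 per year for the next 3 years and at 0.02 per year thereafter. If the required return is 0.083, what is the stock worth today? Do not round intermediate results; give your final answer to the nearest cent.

D_1 = 0.81792
D_2 = 0.94224
D_3 = 1.08546
Terminal value at year 3: TV = D_3×(1+g_2)/(r−g_2) = 1.10717/0.063 = 17.57419
P_0 = D_1/(1+r)^1 + D_2/(1+r)^2 + D_3/(1+r)^3 + TV/(1+r)^3
    = 0.75524 + 0.80335 + 0.85454 + 13.83535 = 16.24847

£16.25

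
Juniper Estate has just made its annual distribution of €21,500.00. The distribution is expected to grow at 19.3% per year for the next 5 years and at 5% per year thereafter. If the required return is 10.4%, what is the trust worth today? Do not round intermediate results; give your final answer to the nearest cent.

D_1 = 25649.50000
D_2 = 30599.85350
D_3 = 36505.62523
D_4 = 43551.21089
D_5 = 51956.59460
Terminal value at year 5: TV = D_5×(1+g_2)/(r−g_2) = 54554.42433/0.054 = 1010267.11716
P_0 = D_1/(1+r)^1 + D_2/(1+r)^2 + D_3/(1+r)^3 + D_4/(1+r)^4 + D_5/(1+r)^5 + TV/(1+r)^5
    = 23233.24275 + 25106.21250 + 27130.17348 + 29317.29797 + 31680.73956 + 616014.38037 = 752482.04664

€752482.05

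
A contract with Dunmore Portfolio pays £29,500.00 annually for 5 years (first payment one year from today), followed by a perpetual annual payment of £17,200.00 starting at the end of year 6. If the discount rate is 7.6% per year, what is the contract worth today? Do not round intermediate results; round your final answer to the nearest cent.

£275948.26

PV of 5-year annuity: £29,500.00 × [1 − (1+0.076)^−5] / 0.076 = 119037.21748
Perpetuity value at year 5: £17,200.00 / 0.076 = 226315.78947
PV of perpetuity: 226315.78947 / (1+0.076)^5 = 156911.03894
Total PV = 119037.21748 + 156911.03894 = 275948.25642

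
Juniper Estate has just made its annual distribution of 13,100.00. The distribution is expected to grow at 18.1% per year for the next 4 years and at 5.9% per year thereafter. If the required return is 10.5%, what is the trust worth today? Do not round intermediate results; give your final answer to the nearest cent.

455564.99

D_1 = 15471.10000
D_2 = 18271.36910
D_3 = 21578.48691
D_4 = 25484.19304
Terminal value at year 4: TV = D_4×(1+g_2)/(r−g_2) = 26987.76043/0.046 = 586690.44405
P_0 = D_1/(1+r)^1 + D_2/(1+r)^2 + D_3/(1+r)^3 + D_4/(1+r)^4 + TV/(1+r)^4
    = 14000.99548 + 14963.95987 + 15993.15530 + 17093.13702 + 393513.74143 = 455564.98910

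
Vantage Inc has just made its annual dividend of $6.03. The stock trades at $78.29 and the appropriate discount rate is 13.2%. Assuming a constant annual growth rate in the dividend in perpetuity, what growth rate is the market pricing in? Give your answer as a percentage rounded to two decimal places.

5.10%

P = D₀(1+g)/(r−g) ⇒ P(r−g) = D₀(1+g) ⇒ g(P+D₀) = P·r − D₀
g = (P·r − D₀)/(P + D₀) = ($78.29×0.132 − $6.03) / ($78.29 + $6.03) = 0.051047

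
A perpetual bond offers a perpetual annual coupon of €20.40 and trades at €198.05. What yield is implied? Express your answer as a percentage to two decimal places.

10.30%

P = C/r ⇒ r = C/P = €20.40/€198.05 = 0.103004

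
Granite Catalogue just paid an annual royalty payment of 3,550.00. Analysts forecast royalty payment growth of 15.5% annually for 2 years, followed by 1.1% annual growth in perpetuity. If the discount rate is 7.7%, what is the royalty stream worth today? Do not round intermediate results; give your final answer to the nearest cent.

D_1 = 4100.25000
D_2 = 4735.78875
Terminal value at year 2: TV = D_2×(1+g_2)/(r−g_2) = 4787.88243/0.066 = 72543.67313
P_0 = D_1/(1+r)^1 + D_2/(1+r)^2 + TV/(1+r)^2
    = 3807.10306 + 4082.82641 + 62541.47722 = 70431.40669

70431.41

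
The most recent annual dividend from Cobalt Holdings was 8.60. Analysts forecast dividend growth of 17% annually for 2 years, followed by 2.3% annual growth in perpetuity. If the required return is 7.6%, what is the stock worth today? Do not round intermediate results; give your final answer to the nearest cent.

215.79

D_1 = 10.06200
D_2 = 11.77254
Terminal value at year 2: TV = D_2×(1+g_2)/(r−g_2) = 12.04331/0.053 = 227.23223
P_0 = D_1/(1+r)^1 + D_2/(1+r)^2 + TV/(1+r)^2
    = 9.35130 + 10.16824 + 196.26615 = 215.78568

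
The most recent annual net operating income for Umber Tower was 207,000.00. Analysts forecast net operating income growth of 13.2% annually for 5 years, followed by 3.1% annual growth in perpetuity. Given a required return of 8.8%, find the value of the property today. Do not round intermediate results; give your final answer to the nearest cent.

5732560.32

D_1 = 234324.00000
D_2 = 265254.76800
D_3 = 300268.39738
D_4 = 339903.82583
D_5 = 384771.13084
Terminal value at year 5: TV = D_5×(1+g_2)/(r−g_2) = 396699.03590/0.057 = 6959632.20869
P_0 = D_1/(1+r)^1 + D_2/(1+r)^2 + D_3/(1+r)^3 + D_4/(1+r)^4 + D_5/(1+r)^5 + TV/(1+r)^5
    = 215371.32353 + 224081.19323 + 233143.30031 + 242571.88966 + 252381.78226 + 4565010.83347 = 5732560.32245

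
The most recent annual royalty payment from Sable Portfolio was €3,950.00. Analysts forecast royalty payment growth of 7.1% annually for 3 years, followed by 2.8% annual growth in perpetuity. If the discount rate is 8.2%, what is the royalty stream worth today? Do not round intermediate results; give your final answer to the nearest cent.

D_1 = 4230.45000
D_2 = 4530.81195
D_3 = 4852.49960
Terminal value at year 3: TV = D_3×(1+g_2)/(r−g_2) = 4988.36959/0.054 = 92377.21458
P_0 = D_1/(1+r)^1 + D_2/(1+r)^2 + D_3/(1+r)^3 + TV/(1+r)^3
    = 3909.84288 + 3870.09402 + 3830.74926 + 72926.11545 = 84536.80161

€84536.80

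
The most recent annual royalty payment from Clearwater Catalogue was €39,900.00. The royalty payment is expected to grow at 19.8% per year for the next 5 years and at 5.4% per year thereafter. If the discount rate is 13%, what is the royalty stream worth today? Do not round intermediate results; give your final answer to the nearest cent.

€979664.85

D_1 = 47800.20000
D_2 = 57264.63960
D_3 = 68603.03824
D_4 = 82186.43981
D_5 = 98459.35490
Terminal value at year 5: TV = D_5×(1+g_2)/(r−g_2) = 103776.16006/0.076 = 1365475.79026
P_0 = D_1/(1+r)^1 + D_2/(1+r)^2 + D_3/(1+r)^3 + D_4/(1+r)^4 + D_5/(1+r)^5 + TV/(1+r)^5
    = 42301.06195 + 44846.61258 + 47545.34679 + 50406.48270 + 53439.79316 + 741125.55253 = 979664.84970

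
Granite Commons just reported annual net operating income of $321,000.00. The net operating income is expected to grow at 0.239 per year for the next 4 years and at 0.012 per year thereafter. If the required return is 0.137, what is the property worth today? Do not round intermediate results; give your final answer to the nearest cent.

D_1 = 397719.00000
D_2 = 492773.84100
D_3 = 610546.78900
D_4 = 756467.47157
Terminal value at year 4: TV = D_4×(1+g_2)/(r−g_2) = 765545.08123/0.125 = 6124360.64983
P_0 = D_1/(1+r)^1 + D_2/(1+r)^2 + D_3/(1+r)^3 + D_4/(1+r)^4 + TV/(1+r)^4
    = 349796.83377 + 381177.02467 + 415372.32503 + 452635.27767 + 3664535.20804 = 5263516.66918

$5263516.67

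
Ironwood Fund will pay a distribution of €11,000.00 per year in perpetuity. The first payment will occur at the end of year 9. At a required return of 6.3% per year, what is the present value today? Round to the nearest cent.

Value at end of year 8: C / r = €11,000.00 / 0.063 = €174,603.1746
Discount to today: PV = €174,603.1746 / (1 + 0.063)^8 = €174,603.1746 / 1.630295 = €107,099.15

€107099.15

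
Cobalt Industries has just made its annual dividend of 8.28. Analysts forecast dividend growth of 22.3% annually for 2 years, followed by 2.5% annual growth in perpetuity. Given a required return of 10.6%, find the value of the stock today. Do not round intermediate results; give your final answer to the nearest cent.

147.40

D_1 = 10.12644
D_2 = 12.38464
Terminal value at year 2: TV = D_2×(1+g_2)/(r−g_2) = 12.69425/0.081 = 156.71916
P_0 = D_1/(1+r)^1 + D_2/(1+r)^2 + TV/(1+r)^2
    = 9.15591 + 10.12449 + 128.11850 = 147.39890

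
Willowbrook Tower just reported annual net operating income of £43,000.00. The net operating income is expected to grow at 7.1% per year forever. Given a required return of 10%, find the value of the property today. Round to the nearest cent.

£1588034.48

D₁ = D₀ × (1 + g) = £43,000.00 × 1.071 = £46,053.0000
Growing perpetuity: P = D₁ / (r − g) = £46,053.0000 / (0.1 − 0.071) = £1,588,034.48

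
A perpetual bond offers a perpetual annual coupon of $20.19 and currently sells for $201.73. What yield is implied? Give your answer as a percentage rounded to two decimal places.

10.01%

P = C/r ⇒ r = C/P = $20.19/$201.73 = 0.100084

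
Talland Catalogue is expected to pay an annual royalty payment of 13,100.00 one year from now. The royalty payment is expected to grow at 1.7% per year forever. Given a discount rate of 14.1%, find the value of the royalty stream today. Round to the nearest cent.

105645.16

Growing perpetuity: P = D₁ / (r − g) = 13,100.0000 / (0.141 − 0.017) = 105,645.16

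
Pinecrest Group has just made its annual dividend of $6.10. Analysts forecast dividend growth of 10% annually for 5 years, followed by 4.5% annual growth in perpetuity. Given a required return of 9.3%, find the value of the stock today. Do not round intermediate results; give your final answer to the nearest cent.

$168.20

D_1 = 6.71000
D_2 = 7.38100
D_3 = 8.11910
D_4 = 8.93101
D_5 = 9.82411
Terminal value at year 5: TV = D_5×(1+g_2)/(r−g_2) = 10.26620/0.048 = 213.87908
P_0 = D_1/(1+r)^1 + D_2/(1+r)^2 + D_3/(1+r)^3 + D_4/(1+r)^4 + D_5/(1+r)^5 + TV/(1+r)^5
    = 6.13907 + 6.17838 + 6.21795 + 6.25777 + 6.29785 + 137.10949 = 168.20052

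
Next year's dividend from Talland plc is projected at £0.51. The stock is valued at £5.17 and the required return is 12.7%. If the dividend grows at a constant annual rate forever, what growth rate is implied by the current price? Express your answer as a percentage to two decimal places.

P = D₁/(r−g) ⇒ g = r − D₁/P = 0.127 − £0.51/£5.17 = 0.028354

2.84%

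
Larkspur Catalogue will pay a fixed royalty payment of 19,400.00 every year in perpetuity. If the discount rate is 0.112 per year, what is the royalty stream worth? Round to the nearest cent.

173214.29

Level perpetuity: PV = C / r = 19,400.00 / 0.112 = 173,214.29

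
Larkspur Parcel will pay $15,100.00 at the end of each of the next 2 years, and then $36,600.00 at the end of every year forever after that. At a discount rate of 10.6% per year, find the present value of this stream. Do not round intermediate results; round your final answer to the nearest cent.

PV of 2-year annuity: $15,100.00 × [1 − (1+0.106)^−2] / 0.106 = 25997.10931
Perpetuity value at year 2: $36,600.00 / 0.106 = 345283.01887
PV of perpetuity: 345283.01887 / (1+0.106)^2 = 282270.15790
Total PV = 25997.10931 + 282270.15790 = 308267.26721

$308267.27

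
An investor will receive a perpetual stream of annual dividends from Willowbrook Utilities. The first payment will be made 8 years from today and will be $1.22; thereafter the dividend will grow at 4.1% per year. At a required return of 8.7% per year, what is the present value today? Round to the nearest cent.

$14.79

Value at end of year 7: C₁ / (r − g) = $1.22 / (0.087 − 0.041) = $26.5217
Discount to today: PV = $26.5217 / (1 + 0.087)^7 = $26.5217 / 1.793109 = $14.79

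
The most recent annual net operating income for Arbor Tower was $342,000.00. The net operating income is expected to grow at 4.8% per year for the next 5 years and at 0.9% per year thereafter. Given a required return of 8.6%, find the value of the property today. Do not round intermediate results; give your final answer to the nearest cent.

$5289109.03

D_1 = 358416.00000
D_2 = 375619.96800
D_3 = 393649.72646
D_4 = 412544.91333
D_5 = 432347.06917
Terminal value at year 5: TV = D_5×(1+g_2)/(r−g_2) = 436238.19280/0.077 = 5665431.07528
P_0 = D_1/(1+r)^1 + D_2/(1+r)^2 + D_3/(1+r)^3 + D_4/(1+r)^4 + D_5/(1+r)^5 + TV/(1+r)^5
    = 330033.14917 + 318485.02793 + 307340.98459 + 296586.88016 + 286209.07036 + 3750453.92197 = 5289109.03419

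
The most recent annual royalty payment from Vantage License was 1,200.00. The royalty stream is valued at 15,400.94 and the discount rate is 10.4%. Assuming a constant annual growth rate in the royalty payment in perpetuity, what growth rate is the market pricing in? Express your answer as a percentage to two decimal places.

P = D₀(1+g)/(r−g) ⇒ P(r−g) = D₀(1+g) ⇒ g(P+D₀) = P·r − D₀
g = (P·r − D₀)/(P + D₀) = (15,400.94×0.104 − 1,200.00) / (15,400.94 + 1,200.00) = 0.024197

2.42%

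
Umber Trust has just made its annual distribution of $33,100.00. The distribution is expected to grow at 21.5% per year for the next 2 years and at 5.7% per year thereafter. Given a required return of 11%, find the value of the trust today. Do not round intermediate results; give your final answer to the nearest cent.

$866811.52

D_1 = 40216.50000
D_2 = 48863.04750
Terminal value at year 2: TV = D_2×(1+g_2)/(r−g_2) = 51648.24121/0.053 = 974495.11712
P_0 = D_1/(1+r)^1 + D_2/(1+r)^2 + TV/(1+r)^2
    = 36231.08108 + 39658.34551 + 790922.09814 = 866811.52473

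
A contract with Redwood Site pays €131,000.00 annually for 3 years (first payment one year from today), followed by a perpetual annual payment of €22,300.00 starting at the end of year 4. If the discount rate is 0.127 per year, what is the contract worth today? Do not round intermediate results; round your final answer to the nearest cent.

PV of 3-year annuity: €131,000.00 × [1 − (1+0.127)^−3] / 0.127 = 310893.46001
Perpetuity value at year 3: €22,300.00 / 0.127 = 175590.55118
PV of perpetuity: 175590.55118 / (1+0.127)^3 = 122667.46600
Total PV = 310893.46001 + 122667.46600 = 433560.92601

€433560.93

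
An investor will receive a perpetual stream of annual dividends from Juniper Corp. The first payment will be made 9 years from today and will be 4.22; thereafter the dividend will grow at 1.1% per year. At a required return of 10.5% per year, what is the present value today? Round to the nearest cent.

20.20

Value at end of year 8: C₁ / (r − g) = 4.22 / (0.105 − 0.011) = 44.8936
Discount to today: PV = 44.8936 / (1 + 0.105)^8 = 44.8936 / 2.222789 = 20.20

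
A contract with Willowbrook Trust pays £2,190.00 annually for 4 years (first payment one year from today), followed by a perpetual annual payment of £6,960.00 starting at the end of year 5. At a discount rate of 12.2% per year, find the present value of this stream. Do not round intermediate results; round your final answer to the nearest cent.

PV of 4-year annuity: £2,190.00 × [1 − (1+0.122)^−4] / 0.122 = 6623.87298
Perpetuity value at year 4: £6,960.00 / 0.122 = 57049.18033
PV of perpetuity: 57049.18033 / (1+0.122)^4 = 35997.96756
Total PV = 6623.87298 + 35997.96756 = 42621.84054

£42621.84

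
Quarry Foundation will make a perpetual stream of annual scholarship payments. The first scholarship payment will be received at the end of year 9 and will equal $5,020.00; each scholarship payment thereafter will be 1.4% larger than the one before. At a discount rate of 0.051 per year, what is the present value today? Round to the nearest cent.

$91133.96

Value at end of year 8: C₁ / (r − g) = $5,020.00 / (0.051 − 0.014) = $135,675.6757
Discount to today: PV = $135,675.6757 / (1 + 0.051)^8 = $135,675.6757 / 1.488750 = $91,133.96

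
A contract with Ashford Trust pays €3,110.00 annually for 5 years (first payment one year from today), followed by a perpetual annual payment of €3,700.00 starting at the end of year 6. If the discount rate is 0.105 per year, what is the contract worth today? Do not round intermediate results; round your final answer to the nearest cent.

€33029.81

PV of 5-year annuity: €3,110.00 × [1 − (1+0.105)^−5] / 0.105 = 11640.28907
Perpetuity value at year 5: €3,700.00 / 0.105 = 35238.09524
PV of perpetuity: 35238.09524 / (1+0.105)^5 = 21389.51981
Total PV = 11640.28907 + 21389.51981 = 33029.80889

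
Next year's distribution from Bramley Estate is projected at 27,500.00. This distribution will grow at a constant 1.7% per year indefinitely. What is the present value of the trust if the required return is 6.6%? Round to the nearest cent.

561224.49

Growing perpetuity: P = D₁ / (r − g) = 27,500.0000 / (0.066 − 0.017) = 561,224.49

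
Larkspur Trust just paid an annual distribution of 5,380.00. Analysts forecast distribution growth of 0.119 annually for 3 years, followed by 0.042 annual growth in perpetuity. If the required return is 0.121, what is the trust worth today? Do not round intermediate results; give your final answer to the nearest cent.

D_1 = 6020.22000
D_2 = 6736.62618
D_3 = 7538.28470
Terminal value at year 3: TV = D_3×(1+g_2)/(r−g_2) = 7854.89265/0.079 = 99429.02092
P_0 = D_1/(1+r)^1 + D_2/(1+r)^2 + D_3/(1+r)^3 + TV/(1+r)^3
    = 5370.40143 + 5360.81998 + 5351.25563 + 70582.38434 = 86664.86137

86664.86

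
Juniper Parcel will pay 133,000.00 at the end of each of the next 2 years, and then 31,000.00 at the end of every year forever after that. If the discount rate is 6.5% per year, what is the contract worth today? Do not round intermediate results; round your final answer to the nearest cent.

PV of 2-year annuity: 133,000.00 × [1 − (1+0.065)^−2] / 0.065 = 242143.31372
Perpetuity value at year 2: 31,000.00 / 0.065 = 476923.07692
PV of perpetuity: 476923.07692 / (1+0.065)^2 = 420483.65794
Total PV = 242143.31372 + 420483.65794 = 662626.97165

662626.97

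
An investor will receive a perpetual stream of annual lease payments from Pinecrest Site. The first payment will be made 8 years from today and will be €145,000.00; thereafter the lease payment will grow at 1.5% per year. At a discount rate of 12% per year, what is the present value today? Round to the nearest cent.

€624672.73

Value at end of year 7: C₁ / (r − g) = €145,000.00 / (0.12 − 0.015) = €1,380,952.3810
Discount to today: PV = €1,380,952.3810 / (1 + 0.12)^7 = €1,380,952.3810 / 2.210681 = €624,672.73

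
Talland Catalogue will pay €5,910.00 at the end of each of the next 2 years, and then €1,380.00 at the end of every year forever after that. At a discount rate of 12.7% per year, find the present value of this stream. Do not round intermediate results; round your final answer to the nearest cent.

PV of 2-year annuity: €5,910.00 × [1 − (1+0.127)^−2] / 0.127 = 9897.08132
Perpetuity value at year 2: €1,380.00 / 0.127 = 10866.14173
PV of perpetuity: 10866.14173 / (1+0.127)^2 = 8555.14812
Total PV = 9897.08132 + 8555.14812 = 18452.22944

€18452.23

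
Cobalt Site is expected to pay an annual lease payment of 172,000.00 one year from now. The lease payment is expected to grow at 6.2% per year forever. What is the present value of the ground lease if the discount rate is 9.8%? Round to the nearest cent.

4777777.78

Growing perpetuity: P = D₁ / (r − g) = 172,000.0000 / (0.098 − 0.062) = 4,777,777.78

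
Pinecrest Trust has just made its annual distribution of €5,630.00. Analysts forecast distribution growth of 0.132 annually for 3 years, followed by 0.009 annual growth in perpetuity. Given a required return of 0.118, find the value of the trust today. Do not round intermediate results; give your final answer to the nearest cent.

€71415.26

D_1 = 6373.16000
D_2 = 7214.41712
D_3 = 8166.72018
Terminal value at year 3: TV = D_3×(1+g_2)/(r−g_2) = 8240.22066/0.109 = 75598.35469
P_0 = D_1/(1+r)^1 + D_2/(1+r)^2 + D_3/(1+r)^3 + TV/(1+r)^3
    = 5700.50089 + 5771.88463 + 5844.16225 + 54098.71295 = 71415.26073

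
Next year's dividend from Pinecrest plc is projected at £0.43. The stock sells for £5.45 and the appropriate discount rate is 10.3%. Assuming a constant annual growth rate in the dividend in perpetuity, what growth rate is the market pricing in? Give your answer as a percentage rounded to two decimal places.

P = D₁/(r−g) ⇒ g = r − D₁/P = 0.103 − £0.43/£5.45 = 0.024101

2.41%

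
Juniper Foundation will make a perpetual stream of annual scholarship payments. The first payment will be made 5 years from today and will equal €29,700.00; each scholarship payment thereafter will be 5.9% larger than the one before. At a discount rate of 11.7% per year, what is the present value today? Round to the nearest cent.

Value at end of year 4: C₁ / (r − g) = €29,700.00 / (0.117 − 0.059) = €512,068.9655
Discount to today: PV = €512,068.9655 / (1 + 0.117)^4 = €512,068.9655 / 1.556728 = €328,939.30

€328939.30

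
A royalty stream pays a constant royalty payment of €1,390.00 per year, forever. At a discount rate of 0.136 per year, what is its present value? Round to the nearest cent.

Level perpetuity: PV = C / r = €1,390.00 / 0.136 = €10,220.59

€10220.59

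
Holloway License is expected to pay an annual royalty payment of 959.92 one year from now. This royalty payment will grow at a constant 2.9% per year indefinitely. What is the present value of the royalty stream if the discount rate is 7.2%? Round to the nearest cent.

Growing perpetuity: P = D₁ / (r − g) = 959.9200 / (0.072 − 0.029) = 22,323.72

22323.72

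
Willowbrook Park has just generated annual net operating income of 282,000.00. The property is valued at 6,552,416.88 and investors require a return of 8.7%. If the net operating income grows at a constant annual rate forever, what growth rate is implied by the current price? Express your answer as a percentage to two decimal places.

P = D₀(1+g)/(r−g) ⇒ P(r−g) = D₀(1+g) ⇒ g(P+D₀) = P·r − D₀
g = (P·r − D₀)/(P + D₀) = (6,552,416.88×0.087 − 282,000.00) / (6,552,416.88 + 282,000.00) = 0.042148

4.21%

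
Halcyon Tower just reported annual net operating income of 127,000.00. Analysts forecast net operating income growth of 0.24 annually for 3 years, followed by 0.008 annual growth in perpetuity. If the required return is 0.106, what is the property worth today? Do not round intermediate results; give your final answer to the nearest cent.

D_1 = 157480.00000
D_2 = 195275.20000
D_3 = 242141.24800
Terminal value at year 3: TV = D_3×(1+g_2)/(r−g_2) = 244078.37798/0.098 = 2490595.69371
P_0 = D_1/(1+r)^1 + D_2/(1+r)^2 + D_3/(1+r)^3 + TV/(1+r)^3
    = 142386.98011 + 159638.20555 + 178979.54329 + 1840932.44526 = 2321937.17420

2321937.17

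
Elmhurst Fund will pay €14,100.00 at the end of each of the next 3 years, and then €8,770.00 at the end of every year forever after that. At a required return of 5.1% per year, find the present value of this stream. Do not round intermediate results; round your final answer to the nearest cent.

PV of 3-year annuity: €14,100.00 × [1 − (1+0.051)^−3] / 0.051 = 38325.96067
Perpetuity value at year 3: €8,770.00 / 0.051 = 171960.78431
PV of perpetuity: 171960.78431 / (1+0.051)^3 = 148122.58041
Total PV = 38325.96067 + 148122.58041 = 186448.54108

€186448.54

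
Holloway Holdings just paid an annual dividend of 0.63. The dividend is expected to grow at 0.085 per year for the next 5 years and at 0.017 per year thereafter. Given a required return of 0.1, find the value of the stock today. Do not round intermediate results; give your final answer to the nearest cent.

D_1 = 0.68355
D_2 = 0.74165
D_3 = 0.80469
D_4 = 0.87309
D_5 = 0.94730
Terminal value at year 5: TV = D_5×(1+g_2)/(r−g_2) = 0.96341/0.083 = 11.60732
P_0 = D_1/(1+r)^1 + D_2/(1+r)^2 + D_3/(1+r)^3 + D_4/(1+r)^4 + D_5/(1+r)^5 + TV/(1+r)^5
    = 0.62141 + 0.61294 + 0.60458 + 0.59633 + 0.58820 + 7.20723 = 10.23069

10.23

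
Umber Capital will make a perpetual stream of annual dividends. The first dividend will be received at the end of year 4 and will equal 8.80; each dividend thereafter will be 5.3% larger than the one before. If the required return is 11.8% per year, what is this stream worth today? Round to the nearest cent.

96.88

Value at end of year 3: C₁ / (r − g) = 8.80 / (0.118 − 0.053) = 135.3846
Discount to today: PV = 135.3846 / (1 + 0.118)^3 = 135.3846 / 1.397415 = 96.88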